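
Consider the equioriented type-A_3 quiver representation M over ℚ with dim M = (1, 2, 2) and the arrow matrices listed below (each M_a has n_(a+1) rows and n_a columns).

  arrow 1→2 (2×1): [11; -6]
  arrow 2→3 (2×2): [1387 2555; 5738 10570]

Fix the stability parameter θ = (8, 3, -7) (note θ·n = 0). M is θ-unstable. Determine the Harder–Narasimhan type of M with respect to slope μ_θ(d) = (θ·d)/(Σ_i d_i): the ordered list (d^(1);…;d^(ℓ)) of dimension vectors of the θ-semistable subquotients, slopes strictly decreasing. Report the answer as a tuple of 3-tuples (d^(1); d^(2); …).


Barcode: M ≅ I[1,3], I[2,2], I[3,3]. HN layers by μ_θ (3 steps, strictly decreasing):
  μ^(1)=3; μ^(2)=4/3; μ^(3)=-7

((0, 1, 0); (1, 1, 1); (0, 0, 1))


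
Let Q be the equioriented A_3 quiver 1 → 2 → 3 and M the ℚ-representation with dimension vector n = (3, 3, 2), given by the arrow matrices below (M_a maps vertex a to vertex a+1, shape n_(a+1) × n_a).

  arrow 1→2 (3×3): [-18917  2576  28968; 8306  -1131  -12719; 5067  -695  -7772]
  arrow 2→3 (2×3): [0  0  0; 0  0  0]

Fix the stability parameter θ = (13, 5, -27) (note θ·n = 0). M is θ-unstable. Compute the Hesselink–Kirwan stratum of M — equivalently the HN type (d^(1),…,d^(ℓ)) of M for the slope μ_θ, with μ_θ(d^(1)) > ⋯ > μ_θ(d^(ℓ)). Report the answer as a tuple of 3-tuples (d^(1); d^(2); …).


Barcode: M ≅ I[1,2]^3, I[3,3]^2. HN layers by μ_θ (2 steps, strictly decreasing):
  μ^(1)=9; μ^(2)=-27

((3, 3, 0); (0, 0, 2))


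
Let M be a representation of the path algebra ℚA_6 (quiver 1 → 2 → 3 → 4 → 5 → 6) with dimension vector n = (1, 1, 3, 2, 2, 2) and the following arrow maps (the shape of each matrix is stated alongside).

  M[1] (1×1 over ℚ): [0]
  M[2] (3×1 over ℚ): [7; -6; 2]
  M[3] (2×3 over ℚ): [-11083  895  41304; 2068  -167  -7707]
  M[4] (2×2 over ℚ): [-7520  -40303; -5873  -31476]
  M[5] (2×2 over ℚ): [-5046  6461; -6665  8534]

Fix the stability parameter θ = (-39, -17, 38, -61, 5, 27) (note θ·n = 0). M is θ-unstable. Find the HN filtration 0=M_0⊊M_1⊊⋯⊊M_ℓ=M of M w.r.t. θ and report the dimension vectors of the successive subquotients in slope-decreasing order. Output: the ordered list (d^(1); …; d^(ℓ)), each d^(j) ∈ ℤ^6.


Barcode: M ≅ I[1,1], I[2,6], I[3,3], I[3,6]. HN layers by μ_θ (6 steps, strictly decreasing):
  μ^(1)=38; μ^(2)=27; μ^(3)=5; μ^(4)=-23/2; μ^(5)=-17; μ^(6)=-39

((0, 0, 1, 0, 0, 0); (0, 0, 0, 0, 0, 2); (0, 0, 0, 0, 2, 0); (0, 0, 2, 2, 0, 0); (0, 1, 0, 0, 0, 0); (1, 0, 0, 0, 0, 0))


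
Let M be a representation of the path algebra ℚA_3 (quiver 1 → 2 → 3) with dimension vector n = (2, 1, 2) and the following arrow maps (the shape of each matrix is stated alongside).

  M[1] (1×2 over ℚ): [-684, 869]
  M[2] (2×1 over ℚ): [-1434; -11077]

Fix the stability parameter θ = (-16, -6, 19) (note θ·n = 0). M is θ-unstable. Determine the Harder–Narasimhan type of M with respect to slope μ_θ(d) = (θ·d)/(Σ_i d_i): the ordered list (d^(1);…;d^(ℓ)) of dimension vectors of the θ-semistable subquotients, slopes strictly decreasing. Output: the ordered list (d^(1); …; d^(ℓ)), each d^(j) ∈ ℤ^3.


Interval decomposition of M: I[1,1], I[1,3], I[3,3].
HN type (ℓ=3): μ^(1)=19; μ^(2)=-6; μ^(3)=-16

((0, 0, 2); (0, 1, 0); (2, 0, 0))


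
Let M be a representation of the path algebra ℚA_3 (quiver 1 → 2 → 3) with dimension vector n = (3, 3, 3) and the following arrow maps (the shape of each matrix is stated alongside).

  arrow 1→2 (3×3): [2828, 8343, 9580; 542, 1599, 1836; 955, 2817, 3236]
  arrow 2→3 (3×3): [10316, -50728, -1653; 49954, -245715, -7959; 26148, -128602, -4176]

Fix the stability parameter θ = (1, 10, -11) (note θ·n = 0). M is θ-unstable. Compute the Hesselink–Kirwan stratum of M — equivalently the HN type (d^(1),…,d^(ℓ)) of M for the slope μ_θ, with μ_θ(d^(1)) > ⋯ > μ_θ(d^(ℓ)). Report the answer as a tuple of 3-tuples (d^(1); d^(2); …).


Via rank(M_{q-1}∘⋯∘M_p): M ≅ I[1,1], I[1,3]^2, I[2,2], I[3,3].
μ_θ-semistable layers: μ^(1)=10; μ^(2)=1; μ^(3)=0; μ^(4)=-11

((0, 1, 0); (1, 0, 0); (2, 2, 2); (0, 0, 1))


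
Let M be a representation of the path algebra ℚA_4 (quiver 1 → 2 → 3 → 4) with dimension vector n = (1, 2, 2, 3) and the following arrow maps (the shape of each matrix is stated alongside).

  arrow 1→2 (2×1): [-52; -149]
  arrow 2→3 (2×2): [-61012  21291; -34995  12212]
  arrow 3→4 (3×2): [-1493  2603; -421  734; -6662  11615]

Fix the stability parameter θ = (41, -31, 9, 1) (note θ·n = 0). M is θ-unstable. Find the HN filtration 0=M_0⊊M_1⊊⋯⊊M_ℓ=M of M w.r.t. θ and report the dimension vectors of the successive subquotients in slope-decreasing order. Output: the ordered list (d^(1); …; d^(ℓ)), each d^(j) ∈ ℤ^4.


Via rank(M_{q-1}∘⋯∘M_p): M ≅ I[1,4], I[2,4], I[4,4].
μ_θ-semistable layers: μ^(1)=5; μ^(2)=1; μ^(3)=-31

((1, 1, 2, 2); (0, 0, 0, 1); (0, 1, 0, 0))


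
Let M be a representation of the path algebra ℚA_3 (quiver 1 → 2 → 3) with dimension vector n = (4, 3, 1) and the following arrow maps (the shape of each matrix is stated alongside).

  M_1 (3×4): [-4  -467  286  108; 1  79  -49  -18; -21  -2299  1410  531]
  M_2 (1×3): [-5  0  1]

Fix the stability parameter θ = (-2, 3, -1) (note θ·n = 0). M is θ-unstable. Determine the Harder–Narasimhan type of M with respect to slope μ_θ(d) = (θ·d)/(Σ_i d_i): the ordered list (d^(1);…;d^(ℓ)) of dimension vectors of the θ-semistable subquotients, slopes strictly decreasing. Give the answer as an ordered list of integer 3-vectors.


Via rank(M_{q-1}∘⋯∘M_p): M ≅ I[1,1], I[1,2]^2, I[1,3].
μ_θ-semistable layers: μ^(1)=3; μ^(2)=1; μ^(3)=-2

((0, 2, 0); (0, 1, 1); (4, 0, 0))


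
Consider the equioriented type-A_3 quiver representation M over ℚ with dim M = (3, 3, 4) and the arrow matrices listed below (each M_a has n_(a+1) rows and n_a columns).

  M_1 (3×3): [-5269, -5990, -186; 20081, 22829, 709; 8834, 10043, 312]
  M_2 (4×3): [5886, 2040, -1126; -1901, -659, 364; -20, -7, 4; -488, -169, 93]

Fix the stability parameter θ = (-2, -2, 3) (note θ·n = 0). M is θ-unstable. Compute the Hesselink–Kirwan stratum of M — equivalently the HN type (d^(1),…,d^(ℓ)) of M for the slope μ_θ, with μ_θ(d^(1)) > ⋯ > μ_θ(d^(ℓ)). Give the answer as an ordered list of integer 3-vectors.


Interval decomposition of M: I[1,3]^3, I[3,3].
HN type (ℓ=2): μ^(1)=3; μ^(2)=-2

((0, 0, 4); (3, 3, 0))


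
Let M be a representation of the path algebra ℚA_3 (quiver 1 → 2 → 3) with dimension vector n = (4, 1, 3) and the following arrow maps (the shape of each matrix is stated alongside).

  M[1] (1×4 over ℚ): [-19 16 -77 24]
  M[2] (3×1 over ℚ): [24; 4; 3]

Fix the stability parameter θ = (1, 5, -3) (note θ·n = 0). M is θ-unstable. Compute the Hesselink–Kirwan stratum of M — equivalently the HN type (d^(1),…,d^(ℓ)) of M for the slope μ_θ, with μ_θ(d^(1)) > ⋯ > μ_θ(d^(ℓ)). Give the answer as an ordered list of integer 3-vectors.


Via rank(M_{q-1}∘⋯∘M_p): M ≅ I[1,1]^3, I[1,3], I[3,3]^2.
μ_θ-semistable layers: μ^(1)=1; μ^(2)=-3

((4, 1, 1); (0, 0, 2))


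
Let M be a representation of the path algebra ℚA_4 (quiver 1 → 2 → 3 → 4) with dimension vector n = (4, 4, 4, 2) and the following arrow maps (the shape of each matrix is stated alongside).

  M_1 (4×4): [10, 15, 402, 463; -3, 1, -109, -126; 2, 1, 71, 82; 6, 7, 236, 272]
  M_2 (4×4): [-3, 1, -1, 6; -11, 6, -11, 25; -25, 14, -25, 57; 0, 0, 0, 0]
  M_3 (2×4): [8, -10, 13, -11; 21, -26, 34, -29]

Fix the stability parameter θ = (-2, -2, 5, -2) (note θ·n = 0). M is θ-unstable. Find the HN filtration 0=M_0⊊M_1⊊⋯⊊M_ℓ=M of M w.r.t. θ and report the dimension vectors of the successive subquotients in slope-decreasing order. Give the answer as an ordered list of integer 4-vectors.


Via rank(M_{q-1}∘⋯∘M_p): M ≅ I[1,2], I[1,3], I[1,4]^2, I[3,3].
μ_θ-semistable layers: μ^(1)=5; μ^(2)=3/2; μ^(3)=-2

((0, 0, 2, 0); (0, 0, 2, 2); (4, 4, 0, 0))


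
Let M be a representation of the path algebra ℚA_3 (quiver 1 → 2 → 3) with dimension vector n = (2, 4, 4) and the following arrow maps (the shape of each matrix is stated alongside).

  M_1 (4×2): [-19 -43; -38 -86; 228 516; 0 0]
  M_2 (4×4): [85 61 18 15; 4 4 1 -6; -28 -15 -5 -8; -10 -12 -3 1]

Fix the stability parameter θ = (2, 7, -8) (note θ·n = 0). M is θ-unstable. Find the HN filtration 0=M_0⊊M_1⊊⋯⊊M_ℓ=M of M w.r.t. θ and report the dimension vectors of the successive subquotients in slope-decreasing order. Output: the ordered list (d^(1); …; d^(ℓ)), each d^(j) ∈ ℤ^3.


Barcode: M ≅ I[1,1], I[1,3], I[2,3]^3. HN layers by μ_θ (3 steps, strictly decreasing):
  μ^(1)=2; μ^(2)=1/3; μ^(3)=-1/2

((1, 0, 0); (1, 1, 1); (0, 3, 3))


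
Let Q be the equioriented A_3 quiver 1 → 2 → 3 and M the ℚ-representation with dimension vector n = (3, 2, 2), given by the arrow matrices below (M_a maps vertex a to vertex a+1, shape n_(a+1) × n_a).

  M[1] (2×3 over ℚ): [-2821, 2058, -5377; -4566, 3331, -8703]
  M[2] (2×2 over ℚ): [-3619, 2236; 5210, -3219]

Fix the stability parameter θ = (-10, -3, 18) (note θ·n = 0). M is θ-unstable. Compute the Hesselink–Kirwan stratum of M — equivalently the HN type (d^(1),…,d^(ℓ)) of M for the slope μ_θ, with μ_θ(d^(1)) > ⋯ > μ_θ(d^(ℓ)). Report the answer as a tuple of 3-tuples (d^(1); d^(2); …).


Via rank(M_{q-1}∘⋯∘M_p): M ≅ I[1,1], I[1,3]^2.
μ_θ-semistable layers: μ^(1)=18; μ^(2)=-3; μ^(3)=-10

((0, 0, 2); (0, 2, 0); (3, 0, 0))


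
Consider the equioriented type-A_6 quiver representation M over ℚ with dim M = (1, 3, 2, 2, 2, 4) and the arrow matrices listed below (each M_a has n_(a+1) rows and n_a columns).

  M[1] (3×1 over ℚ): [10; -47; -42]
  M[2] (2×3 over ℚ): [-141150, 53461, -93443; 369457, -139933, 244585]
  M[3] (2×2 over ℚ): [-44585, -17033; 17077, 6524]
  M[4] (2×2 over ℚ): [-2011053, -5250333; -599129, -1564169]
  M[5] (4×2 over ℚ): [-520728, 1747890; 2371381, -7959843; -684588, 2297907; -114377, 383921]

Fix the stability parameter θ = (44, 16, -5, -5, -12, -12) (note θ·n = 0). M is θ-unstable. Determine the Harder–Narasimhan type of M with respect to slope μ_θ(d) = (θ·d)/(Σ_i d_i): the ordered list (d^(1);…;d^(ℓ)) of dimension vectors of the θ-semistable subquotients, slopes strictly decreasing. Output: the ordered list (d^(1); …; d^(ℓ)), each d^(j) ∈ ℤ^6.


Barcode: M ≅ I[1,6], I[2,2], I[2,4], I[5,6], I[6,6]^2. HN layers by μ_θ (4 steps, strictly decreasing):
  μ^(1)=16; μ^(2)=13/3; μ^(3)=2; μ^(4)=-12

((0, 1, 0, 0, 0, 0); (1, 1, 1, 1, 1, 1); (0, 1, 1, 1, 0, 0); (0, 0, 0, 0, 1, 3))


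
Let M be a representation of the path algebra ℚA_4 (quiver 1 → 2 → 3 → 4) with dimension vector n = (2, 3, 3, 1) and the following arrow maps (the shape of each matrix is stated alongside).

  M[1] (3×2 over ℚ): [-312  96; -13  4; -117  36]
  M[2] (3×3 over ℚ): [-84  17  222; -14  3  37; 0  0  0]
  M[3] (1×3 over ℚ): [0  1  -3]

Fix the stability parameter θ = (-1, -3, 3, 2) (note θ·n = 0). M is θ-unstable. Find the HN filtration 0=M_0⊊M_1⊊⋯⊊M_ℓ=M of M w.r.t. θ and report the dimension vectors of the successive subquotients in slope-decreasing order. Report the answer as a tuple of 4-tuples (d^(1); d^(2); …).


Barcode: M ≅ I[1,1], I[1,3], I[2,2], I[2,4], I[3,3]. HN layers by μ_θ (5 steps, strictly decreasing):
  μ^(1)=3; μ^(2)=5/2; μ^(3)=-1; μ^(4)=-2; μ^(5)=-3

((0, 0, 2, 0); (0, 0, 1, 1); (1, 0, 0, 0); (1, 1, 0, 0); (0, 2, 0, 0))


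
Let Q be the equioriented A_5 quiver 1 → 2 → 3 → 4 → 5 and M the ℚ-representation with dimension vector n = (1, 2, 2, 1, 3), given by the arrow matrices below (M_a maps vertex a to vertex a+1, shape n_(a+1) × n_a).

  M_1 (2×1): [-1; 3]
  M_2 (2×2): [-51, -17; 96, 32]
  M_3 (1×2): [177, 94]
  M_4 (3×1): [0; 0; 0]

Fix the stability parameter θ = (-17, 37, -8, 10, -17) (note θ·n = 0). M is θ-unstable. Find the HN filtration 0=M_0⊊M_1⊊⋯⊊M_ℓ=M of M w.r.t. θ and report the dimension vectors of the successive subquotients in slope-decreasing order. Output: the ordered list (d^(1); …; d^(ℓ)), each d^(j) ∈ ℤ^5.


Interval decomposition of M: I[1,2], I[2,4], I[3,3], I[5,5]^3.
HN type (ℓ=4): μ^(1)=37; μ^(2)=13; μ^(3)=-8; μ^(4)=-17

((0, 1, 0, 0, 0); (0, 1, 1, 1, 0); (0, 0, 1, 0, 0); (1, 0, 0, 0, 3))


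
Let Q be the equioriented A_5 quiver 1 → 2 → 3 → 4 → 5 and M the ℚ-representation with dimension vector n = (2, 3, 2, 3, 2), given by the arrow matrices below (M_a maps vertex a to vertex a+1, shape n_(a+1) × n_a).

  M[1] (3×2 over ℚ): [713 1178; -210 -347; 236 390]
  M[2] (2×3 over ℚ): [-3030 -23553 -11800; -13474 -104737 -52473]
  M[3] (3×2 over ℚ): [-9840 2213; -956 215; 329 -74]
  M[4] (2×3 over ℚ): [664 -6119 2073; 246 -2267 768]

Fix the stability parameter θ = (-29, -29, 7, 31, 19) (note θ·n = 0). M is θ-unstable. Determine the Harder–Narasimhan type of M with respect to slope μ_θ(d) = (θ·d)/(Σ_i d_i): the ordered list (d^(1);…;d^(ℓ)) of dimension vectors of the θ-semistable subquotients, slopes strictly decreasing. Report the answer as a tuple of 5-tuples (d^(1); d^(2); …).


Interval decomposition of M: I[1,2], I[1,5], I[2,5], I[4,4].
HN type (ℓ=4): μ^(1)=31; μ^(2)=25; μ^(3)=7; μ^(4)=-29

((0, 0, 0, 1, 0); (0, 0, 0, 2, 2); (0, 0, 2, 0, 0); (2, 3, 0, 0, 0))


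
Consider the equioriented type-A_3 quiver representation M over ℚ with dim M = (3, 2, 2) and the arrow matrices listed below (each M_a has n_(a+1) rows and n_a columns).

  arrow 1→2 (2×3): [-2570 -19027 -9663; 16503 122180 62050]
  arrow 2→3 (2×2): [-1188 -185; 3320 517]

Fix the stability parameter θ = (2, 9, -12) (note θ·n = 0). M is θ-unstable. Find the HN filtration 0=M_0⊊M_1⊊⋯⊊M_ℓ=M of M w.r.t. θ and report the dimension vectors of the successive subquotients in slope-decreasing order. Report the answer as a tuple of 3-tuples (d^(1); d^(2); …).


Barcode: M ≅ I[1,1], I[1,3]^2. HN layers by μ_θ (2 steps, strictly decreasing):
  μ^(1)=2; μ^(2)=-1/3

((1, 0, 0); (2, 2, 2))


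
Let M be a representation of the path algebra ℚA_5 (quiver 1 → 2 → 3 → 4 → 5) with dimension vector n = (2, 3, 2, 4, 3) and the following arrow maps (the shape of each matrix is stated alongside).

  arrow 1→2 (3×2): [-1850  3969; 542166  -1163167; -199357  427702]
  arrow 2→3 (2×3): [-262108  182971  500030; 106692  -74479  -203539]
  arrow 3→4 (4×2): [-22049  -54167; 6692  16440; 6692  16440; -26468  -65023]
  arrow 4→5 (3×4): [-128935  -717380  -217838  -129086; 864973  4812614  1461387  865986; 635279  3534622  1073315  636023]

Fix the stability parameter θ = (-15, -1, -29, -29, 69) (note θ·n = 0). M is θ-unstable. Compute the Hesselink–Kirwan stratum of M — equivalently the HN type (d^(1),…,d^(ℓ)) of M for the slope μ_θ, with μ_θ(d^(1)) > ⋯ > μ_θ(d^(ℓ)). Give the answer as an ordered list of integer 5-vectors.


Via rank(M_{q-1}∘⋯∘M_p): M ≅ I[1,5]^2, I[2,2], I[4,4], I[4,5].
μ_θ-semistable layers: μ^(1)=69; μ^(2)=-1; μ^(3)=-37/2; μ^(4)=-29

((0, 0, 0, 0, 3); (0, 1, 0, 0, 0); (2, 2, 2, 2, 0); (0, 0, 0, 2, 0))


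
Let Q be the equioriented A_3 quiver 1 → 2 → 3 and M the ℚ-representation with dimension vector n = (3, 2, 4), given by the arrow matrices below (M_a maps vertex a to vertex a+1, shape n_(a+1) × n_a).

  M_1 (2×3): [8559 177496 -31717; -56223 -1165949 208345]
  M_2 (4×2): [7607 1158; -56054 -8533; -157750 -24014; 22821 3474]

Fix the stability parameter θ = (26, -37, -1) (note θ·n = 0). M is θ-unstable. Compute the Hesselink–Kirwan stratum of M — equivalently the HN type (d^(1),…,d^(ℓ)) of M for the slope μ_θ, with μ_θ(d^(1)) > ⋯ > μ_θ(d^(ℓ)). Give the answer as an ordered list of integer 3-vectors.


Barcode: M ≅ I[1,1], I[1,3]^2, I[3,3]^2. HN layers by μ_θ (3 steps, strictly decreasing):
  μ^(1)=26; μ^(2)=-1; μ^(3)=-11/2

((1, 0, 0); (0, 0, 4); (2, 2, 0))


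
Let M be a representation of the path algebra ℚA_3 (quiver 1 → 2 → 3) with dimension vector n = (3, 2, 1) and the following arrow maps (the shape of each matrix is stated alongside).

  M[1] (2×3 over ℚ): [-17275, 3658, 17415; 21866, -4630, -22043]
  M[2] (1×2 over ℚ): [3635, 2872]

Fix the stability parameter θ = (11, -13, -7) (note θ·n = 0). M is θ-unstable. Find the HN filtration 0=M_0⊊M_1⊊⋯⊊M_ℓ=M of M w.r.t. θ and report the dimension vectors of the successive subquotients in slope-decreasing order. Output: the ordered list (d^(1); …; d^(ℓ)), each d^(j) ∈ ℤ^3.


Via rank(M_{q-1}∘⋯∘M_p): M ≅ I[1,1], I[1,2], I[1,3].
μ_θ-semistable layers: μ^(1)=11; μ^(2)=-1; μ^(3)=-3

((1, 0, 0); (1, 1, 0); (1, 1, 1))


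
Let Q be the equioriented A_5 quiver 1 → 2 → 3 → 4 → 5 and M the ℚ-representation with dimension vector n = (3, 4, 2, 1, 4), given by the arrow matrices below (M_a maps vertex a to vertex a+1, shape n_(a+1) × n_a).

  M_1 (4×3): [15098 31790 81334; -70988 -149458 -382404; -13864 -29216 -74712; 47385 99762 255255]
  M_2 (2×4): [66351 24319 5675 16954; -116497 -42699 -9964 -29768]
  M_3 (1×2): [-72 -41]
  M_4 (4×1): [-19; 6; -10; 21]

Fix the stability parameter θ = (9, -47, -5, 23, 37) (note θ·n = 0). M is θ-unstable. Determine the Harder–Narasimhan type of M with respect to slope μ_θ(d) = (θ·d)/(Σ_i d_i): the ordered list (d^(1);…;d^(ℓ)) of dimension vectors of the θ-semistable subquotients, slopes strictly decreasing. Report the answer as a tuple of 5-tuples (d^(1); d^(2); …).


Barcode: M ≅ I[1,1], I[1,3], I[1,5], I[2,2]^2, I[5,5]^3. HN layers by μ_θ (6 steps, strictly decreasing):
  μ^(1)=37; μ^(2)=23; μ^(3)=9; μ^(4)=-5; μ^(5)=-19; μ^(6)=-47

((0, 0, 0, 0, 4); (0, 0, 0, 1, 0); (1, 0, 0, 0, 0); (0, 0, 2, 0, 0); (2, 2, 0, 0, 0); (0, 2, 0, 0, 0))


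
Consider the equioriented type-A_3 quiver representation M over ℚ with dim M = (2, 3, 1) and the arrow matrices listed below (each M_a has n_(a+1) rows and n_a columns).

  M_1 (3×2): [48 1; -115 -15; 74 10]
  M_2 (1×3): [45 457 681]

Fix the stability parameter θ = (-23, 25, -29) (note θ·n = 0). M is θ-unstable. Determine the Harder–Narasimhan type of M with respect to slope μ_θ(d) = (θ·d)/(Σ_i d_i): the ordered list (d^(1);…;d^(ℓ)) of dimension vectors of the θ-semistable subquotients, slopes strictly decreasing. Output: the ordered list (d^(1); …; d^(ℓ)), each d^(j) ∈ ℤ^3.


Interval decomposition of M: I[1,2], I[1,3], I[2,2].
HN type (ℓ=3): μ^(1)=25; μ^(2)=-2; μ^(3)=-23

((0, 2, 0); (0, 1, 1); (2, 0, 0))


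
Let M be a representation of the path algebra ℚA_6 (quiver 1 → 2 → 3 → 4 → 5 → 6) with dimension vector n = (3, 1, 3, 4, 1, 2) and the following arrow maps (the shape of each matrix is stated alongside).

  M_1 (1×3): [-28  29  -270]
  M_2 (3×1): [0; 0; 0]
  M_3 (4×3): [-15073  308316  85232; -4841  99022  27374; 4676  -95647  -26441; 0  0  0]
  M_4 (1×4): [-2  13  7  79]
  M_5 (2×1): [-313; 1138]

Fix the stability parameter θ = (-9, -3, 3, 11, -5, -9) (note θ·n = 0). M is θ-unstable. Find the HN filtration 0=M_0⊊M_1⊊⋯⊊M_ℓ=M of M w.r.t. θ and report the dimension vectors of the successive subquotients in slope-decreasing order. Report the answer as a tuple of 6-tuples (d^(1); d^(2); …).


Via rank(M_{q-1}∘⋯∘M_p): M ≅ I[1,1]^2, I[1,2], I[3,3], I[3,4], I[3,6], I[4,4]^2, I[6,6].
μ_θ-semistable layers: μ^(1)=11; μ^(2)=3; μ^(3)=0; μ^(4)=-3; μ^(5)=-9

((0, 0, 0, 3, 0, 0); (0, 0, 2, 0, 0, 0); (0, 0, 1, 1, 1, 1); (0, 1, 0, 0, 0, 0); (3, 0, 0, 0, 0, 1))


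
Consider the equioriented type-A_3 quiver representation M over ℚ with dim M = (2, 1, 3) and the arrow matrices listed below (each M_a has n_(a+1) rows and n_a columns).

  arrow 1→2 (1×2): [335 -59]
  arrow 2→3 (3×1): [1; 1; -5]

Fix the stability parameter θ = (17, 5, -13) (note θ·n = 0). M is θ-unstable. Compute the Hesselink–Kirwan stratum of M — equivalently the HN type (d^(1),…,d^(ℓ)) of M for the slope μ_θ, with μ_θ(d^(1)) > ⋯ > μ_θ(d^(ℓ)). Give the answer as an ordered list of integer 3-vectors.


Barcode: M ≅ I[1,1], I[1,3], I[3,3]^2. HN layers by μ_θ (3 steps, strictly decreasing):
  μ^(1)=17; μ^(2)=3; μ^(3)=-13

((1, 0, 0); (1, 1, 1); (0, 0, 2))


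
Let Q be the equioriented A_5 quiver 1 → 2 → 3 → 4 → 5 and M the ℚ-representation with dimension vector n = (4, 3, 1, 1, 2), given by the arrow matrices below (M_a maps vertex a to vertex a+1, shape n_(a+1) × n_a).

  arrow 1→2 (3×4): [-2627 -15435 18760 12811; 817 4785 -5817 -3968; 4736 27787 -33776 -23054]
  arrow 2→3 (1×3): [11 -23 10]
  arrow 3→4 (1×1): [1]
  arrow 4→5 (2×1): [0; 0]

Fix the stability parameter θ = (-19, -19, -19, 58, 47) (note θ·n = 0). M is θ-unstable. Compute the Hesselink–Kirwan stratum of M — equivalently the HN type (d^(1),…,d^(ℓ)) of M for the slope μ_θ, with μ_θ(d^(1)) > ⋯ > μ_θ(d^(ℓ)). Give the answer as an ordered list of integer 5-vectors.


Via rank(M_{q-1}∘⋯∘M_p): M ≅ I[1,1], I[1,2]^2, I[1,4], I[5,5]^2.
μ_θ-semistable layers: μ^(1)=58; μ^(2)=47; μ^(3)=-19

((0, 0, 0, 1, 0); (0, 0, 0, 0, 2); (4, 3, 1, 0, 0))


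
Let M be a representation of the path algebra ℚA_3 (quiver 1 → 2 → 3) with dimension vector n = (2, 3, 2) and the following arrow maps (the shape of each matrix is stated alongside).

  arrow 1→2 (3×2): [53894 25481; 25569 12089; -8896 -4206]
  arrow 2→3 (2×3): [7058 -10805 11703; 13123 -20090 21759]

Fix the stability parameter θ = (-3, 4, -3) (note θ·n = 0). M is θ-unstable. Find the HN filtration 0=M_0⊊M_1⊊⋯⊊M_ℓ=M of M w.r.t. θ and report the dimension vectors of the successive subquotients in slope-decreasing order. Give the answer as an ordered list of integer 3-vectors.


Barcode: M ≅ I[1,3]^2, I[2,2]. HN layers by μ_θ (3 steps, strictly decreasing):
  μ^(1)=4; μ^(2)=1/2; μ^(3)=-3

((0, 1, 0); (0, 2, 2); (2, 0, 0))


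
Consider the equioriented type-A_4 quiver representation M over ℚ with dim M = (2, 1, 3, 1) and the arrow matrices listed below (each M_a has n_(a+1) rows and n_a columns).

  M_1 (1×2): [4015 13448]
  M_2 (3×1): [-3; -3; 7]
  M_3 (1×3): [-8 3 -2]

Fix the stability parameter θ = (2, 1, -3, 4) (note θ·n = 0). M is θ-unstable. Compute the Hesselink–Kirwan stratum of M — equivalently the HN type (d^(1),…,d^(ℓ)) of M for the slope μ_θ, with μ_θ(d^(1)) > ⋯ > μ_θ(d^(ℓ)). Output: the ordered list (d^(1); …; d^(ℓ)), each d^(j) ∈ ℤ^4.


Barcode: M ≅ I[1,1], I[1,4], I[3,3]^2. HN layers by μ_θ (4 steps, strictly decreasing):
  μ^(1)=4; μ^(2)=2; μ^(3)=0; μ^(4)=-3

((0, 0, 0, 1); (1, 0, 0, 0); (1, 1, 1, 0); (0, 0, 2, 0))


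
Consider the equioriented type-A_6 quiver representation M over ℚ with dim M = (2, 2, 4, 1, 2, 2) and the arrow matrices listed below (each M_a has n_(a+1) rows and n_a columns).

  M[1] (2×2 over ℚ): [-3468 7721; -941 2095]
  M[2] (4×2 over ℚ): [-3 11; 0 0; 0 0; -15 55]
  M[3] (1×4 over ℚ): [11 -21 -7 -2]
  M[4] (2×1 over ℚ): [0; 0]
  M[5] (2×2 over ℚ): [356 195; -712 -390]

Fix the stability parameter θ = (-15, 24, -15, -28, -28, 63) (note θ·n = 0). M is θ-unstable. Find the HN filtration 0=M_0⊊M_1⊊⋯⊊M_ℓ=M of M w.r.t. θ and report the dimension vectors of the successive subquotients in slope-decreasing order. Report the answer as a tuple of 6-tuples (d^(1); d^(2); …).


Barcode: M ≅ I[1,2], I[1,4], I[3,3]^3, I[5,5], I[5,6], I[6,6]. HN layers by μ_θ (5 steps, strictly decreasing):
  μ^(1)=63; μ^(2)=24; μ^(3)=-19/3; μ^(4)=-15; μ^(5)=-28

((0, 0, 0, 0, 0, 2); (0, 1, 0, 0, 0, 0); (0, 1, 1, 1, 0, 0); (2, 0, 3, 0, 0, 0); (0, 0, 0, 0, 2, 0))


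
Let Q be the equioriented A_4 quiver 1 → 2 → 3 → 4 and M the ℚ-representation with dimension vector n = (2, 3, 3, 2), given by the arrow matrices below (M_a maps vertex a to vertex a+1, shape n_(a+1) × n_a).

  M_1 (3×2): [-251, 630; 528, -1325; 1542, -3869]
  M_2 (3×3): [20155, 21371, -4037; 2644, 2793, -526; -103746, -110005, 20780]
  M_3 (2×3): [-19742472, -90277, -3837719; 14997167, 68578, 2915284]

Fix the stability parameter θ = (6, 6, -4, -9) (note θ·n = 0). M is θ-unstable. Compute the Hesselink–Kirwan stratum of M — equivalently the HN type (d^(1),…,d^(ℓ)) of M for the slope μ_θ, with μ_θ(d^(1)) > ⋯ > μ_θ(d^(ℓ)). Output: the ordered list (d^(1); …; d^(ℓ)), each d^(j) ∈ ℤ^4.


Interval decomposition of M: I[1,3], I[1,4], I[2,2], I[3,4].
HN type (ℓ=4): μ^(1)=6; μ^(2)=8/3; μ^(3)=-1/4; μ^(4)=-13/2

((0, 1, 0, 0); (1, 1, 1, 0); (1, 1, 1, 1); (0, 0, 1, 1))


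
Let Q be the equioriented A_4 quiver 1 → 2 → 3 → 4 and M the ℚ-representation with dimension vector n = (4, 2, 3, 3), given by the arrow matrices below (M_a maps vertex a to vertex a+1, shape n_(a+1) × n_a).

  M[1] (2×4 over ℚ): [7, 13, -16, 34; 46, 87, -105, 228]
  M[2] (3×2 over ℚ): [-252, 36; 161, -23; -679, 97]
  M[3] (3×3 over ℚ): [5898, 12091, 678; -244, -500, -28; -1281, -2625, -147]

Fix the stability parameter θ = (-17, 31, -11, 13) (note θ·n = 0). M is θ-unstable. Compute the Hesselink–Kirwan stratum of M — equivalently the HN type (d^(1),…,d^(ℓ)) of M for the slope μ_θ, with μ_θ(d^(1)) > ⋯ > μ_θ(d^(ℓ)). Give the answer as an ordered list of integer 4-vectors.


Barcode: M ≅ I[1,1]^2, I[1,2], I[1,4], I[3,3], I[3,4], I[4,4]. HN layers by μ_θ (5 steps, strictly decreasing):
  μ^(1)=31; μ^(2)=13; μ^(3)=10; μ^(4)=-11; μ^(5)=-17

((0, 1, 0, 0); (0, 0, 0, 3); (0, 1, 1, 0); (0, 0, 2, 0); (4, 0, 0, 0))


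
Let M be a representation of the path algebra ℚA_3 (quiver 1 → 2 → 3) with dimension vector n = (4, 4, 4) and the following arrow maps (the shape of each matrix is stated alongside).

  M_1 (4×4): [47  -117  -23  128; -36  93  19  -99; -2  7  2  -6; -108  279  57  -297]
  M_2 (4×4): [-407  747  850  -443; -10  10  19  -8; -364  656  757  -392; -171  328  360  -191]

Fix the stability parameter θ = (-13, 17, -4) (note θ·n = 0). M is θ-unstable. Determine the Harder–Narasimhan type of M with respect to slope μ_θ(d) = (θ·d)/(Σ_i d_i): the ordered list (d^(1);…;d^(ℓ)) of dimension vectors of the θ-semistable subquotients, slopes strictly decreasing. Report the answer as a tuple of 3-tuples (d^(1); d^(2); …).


Barcode: M ≅ I[1,1], I[1,3]^3, I[2,3]. HN layers by μ_θ (2 steps, strictly decreasing):
  μ^(1)=13/2; μ^(2)=-13

((0, 4, 4); (4, 0, 0))


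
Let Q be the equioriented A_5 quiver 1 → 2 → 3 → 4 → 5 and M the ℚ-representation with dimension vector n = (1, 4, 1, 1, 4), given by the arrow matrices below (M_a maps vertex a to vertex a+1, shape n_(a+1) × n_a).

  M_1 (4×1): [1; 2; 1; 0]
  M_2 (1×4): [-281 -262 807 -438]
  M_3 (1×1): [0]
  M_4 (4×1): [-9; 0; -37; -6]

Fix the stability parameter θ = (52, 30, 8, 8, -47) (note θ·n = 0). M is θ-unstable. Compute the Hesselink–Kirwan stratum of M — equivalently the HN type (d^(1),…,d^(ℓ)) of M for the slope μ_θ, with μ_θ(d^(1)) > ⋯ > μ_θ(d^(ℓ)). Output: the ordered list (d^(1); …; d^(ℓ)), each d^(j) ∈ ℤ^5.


Barcode: M ≅ I[1,3], I[2,2]^3, I[4,5], I[5,5]^3. HN layers by μ_θ (3 steps, strictly decreasing):
  μ^(1)=30; μ^(2)=-39/2; μ^(3)=-47

((1, 4, 1, 0, 0); (0, 0, 0, 1, 1); (0, 0, 0, 0, 3))


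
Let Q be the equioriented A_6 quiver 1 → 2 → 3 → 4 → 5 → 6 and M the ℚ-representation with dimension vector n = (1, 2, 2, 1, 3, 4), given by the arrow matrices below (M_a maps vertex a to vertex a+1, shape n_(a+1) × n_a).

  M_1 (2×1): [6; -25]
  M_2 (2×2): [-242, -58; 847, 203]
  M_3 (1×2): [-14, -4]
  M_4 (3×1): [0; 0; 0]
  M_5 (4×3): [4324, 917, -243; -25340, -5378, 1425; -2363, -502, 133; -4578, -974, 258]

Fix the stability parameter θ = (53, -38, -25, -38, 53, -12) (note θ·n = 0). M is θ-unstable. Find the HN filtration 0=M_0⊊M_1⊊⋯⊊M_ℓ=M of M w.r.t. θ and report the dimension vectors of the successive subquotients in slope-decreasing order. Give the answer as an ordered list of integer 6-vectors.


Via rank(M_{q-1}∘⋯∘M_p): M ≅ I[1,3], I[2,2], I[3,4], I[5,6]^3, I[6,6].
μ_θ-semistable layers: μ^(1)=41/2; μ^(2)=-10/3; μ^(3)=-12; μ^(4)=-63/2; μ^(5)=-38

((0, 0, 0, 0, 3, 3); (1, 1, 1, 0, 0, 0); (0, 0, 0, 0, 0, 1); (0, 0, 1, 1, 0, 0); (0, 1, 0, 0, 0, 0))


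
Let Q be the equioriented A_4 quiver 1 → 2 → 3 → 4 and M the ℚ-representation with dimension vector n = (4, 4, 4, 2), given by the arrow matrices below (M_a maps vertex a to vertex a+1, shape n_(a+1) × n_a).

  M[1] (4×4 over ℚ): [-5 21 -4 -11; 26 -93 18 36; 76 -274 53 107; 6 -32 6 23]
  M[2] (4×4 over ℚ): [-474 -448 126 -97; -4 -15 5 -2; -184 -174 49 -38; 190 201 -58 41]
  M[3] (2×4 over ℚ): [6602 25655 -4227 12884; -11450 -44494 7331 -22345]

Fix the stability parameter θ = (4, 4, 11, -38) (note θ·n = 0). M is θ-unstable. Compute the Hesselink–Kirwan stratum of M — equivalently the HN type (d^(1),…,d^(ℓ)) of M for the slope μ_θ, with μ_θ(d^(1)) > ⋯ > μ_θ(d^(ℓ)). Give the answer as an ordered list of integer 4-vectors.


Via rank(M_{q-1}∘⋯∘M_p): M ≅ I[1,2], I[1,3], I[1,4]^2, I[3,3].
μ_θ-semistable layers: μ^(1)=11; μ^(2)=4; μ^(3)=-19/4

((0, 0, 2, 0); (2, 2, 0, 0); (2, 2, 2, 2))


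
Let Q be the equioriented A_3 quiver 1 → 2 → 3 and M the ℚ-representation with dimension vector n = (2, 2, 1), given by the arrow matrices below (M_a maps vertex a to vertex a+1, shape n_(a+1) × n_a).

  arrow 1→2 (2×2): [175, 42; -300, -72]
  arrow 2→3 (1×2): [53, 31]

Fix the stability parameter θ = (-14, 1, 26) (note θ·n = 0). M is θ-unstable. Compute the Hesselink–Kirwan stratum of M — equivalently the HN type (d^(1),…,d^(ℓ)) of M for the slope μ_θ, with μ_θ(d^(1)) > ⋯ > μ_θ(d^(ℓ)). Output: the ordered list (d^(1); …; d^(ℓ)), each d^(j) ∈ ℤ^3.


Interval decomposition of M: I[1,1], I[1,3], I[2,2].
HN type (ℓ=3): μ^(1)=26; μ^(2)=1; μ^(3)=-14

((0, 0, 1); (0, 2, 0); (2, 0, 0))


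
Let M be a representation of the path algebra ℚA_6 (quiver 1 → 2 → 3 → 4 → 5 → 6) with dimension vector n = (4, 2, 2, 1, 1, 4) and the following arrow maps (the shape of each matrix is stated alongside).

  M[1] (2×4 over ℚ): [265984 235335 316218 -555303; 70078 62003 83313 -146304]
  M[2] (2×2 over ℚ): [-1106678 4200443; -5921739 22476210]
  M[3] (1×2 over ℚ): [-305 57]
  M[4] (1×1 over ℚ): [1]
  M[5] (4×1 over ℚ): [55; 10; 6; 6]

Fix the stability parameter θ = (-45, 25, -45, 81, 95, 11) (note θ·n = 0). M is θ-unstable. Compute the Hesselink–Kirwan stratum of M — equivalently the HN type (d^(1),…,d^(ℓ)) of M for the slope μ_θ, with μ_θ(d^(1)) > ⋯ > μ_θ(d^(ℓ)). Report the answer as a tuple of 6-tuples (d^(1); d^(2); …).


Interval decomposition of M: I[1,1]^2, I[1,3], I[1,6], I[6,6]^3.
HN type (ℓ=4): μ^(1)=187/3; μ^(2)=11; μ^(3)=-10; μ^(4)=-45

((0, 0, 0, 1, 1, 1); (0, 0, 0, 0, 0, 3); (0, 2, 2, 0, 0, 0); (4, 0, 0, 0, 0, 0))


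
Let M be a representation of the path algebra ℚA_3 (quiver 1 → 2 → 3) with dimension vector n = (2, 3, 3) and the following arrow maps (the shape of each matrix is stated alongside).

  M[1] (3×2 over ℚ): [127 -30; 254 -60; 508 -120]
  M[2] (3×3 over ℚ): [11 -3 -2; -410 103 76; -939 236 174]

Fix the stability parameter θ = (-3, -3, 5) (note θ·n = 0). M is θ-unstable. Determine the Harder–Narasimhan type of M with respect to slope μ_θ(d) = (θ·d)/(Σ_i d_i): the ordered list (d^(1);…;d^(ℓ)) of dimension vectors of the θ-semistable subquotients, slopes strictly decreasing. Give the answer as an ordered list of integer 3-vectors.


Interval decomposition of M: I[1,1], I[1,3], I[2,3]^2.
HN type (ℓ=2): μ^(1)=5; μ^(2)=-3

((0, 0, 3); (2, 3, 0))


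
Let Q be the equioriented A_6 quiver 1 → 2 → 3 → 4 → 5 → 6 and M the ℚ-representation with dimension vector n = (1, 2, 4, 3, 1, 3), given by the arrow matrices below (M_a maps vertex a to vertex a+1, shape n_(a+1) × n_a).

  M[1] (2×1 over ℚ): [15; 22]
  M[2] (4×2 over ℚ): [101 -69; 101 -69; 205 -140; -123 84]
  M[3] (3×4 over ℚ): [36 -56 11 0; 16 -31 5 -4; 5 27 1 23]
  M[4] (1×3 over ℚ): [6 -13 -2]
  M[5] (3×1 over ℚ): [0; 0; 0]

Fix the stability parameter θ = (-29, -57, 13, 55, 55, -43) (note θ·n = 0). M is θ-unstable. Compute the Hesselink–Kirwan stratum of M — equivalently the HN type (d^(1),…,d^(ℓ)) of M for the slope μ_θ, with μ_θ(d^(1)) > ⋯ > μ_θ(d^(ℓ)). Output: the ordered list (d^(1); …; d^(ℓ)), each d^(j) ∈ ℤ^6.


Barcode: M ≅ I[1,5], I[2,4], I[3,3], I[3,4], I[6,6]^3. HN layers by μ_θ (4 steps, strictly decreasing):
  μ^(1)=55; μ^(2)=13; μ^(3)=-43; μ^(4)=-57

((0, 0, 0, 3, 1, 0); (0, 0, 4, 0, 0, 0); (1, 1, 0, 0, 0, 3); (0, 1, 0, 0, 0, 0))


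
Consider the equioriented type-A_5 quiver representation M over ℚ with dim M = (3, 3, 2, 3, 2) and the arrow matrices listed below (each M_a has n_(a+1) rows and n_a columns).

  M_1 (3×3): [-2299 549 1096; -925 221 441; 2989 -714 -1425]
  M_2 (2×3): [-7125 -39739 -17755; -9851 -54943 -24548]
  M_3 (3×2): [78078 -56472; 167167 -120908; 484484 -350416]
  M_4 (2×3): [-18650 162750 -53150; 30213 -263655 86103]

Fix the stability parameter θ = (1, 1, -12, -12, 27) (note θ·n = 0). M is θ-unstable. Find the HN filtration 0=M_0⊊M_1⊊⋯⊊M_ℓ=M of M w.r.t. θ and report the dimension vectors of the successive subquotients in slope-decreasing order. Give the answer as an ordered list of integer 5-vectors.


Barcode: M ≅ I[1,2], I[1,3], I[1,5], I[4,4]^2, I[5,5]. HN layers by μ_θ (5 steps, strictly decreasing):
  μ^(1)=27; μ^(2)=1; μ^(3)=-10/3; μ^(4)=-11/2; μ^(5)=-12

((0, 0, 0, 0, 2); (1, 1, 0, 0, 0); (1, 1, 1, 0, 0); (1, 1, 1, 1, 0); (0, 0, 0, 2, 0))


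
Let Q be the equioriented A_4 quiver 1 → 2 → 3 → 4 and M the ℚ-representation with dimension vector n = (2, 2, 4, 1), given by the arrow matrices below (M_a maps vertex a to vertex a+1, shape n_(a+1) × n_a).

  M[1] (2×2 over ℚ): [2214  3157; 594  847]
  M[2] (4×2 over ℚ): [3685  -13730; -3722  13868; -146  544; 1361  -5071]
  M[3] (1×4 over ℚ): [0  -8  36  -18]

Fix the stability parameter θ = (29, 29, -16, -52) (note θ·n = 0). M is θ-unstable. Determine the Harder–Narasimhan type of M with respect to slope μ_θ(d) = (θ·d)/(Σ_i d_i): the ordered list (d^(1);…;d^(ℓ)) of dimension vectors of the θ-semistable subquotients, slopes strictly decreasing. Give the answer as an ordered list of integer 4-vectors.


Via rank(M_{q-1}∘⋯∘M_p): M ≅ I[1,1], I[1,3], I[2,4], I[3,3]^2.
μ_θ-semistable layers: μ^(1)=29; μ^(2)=14; μ^(3)=-13; μ^(4)=-16

((1, 0, 0, 0); (1, 1, 1, 0); (0, 1, 1, 1); (0, 0, 2, 0))


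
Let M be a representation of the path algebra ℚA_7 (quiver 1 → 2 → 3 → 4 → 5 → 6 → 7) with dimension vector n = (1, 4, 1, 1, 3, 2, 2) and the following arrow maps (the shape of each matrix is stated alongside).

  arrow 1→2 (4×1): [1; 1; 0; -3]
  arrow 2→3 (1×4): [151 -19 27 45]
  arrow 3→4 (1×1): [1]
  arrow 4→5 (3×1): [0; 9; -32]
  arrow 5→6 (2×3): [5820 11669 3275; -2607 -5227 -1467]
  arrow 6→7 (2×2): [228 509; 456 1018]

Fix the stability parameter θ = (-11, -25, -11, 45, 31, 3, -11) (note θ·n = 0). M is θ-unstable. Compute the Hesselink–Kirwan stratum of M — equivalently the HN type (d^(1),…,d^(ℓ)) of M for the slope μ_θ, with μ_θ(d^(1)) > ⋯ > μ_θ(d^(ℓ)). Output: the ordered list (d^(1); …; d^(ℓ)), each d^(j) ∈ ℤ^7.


Interval decomposition of M: I[1,7], I[2,2]^3, I[5,5], I[5,6], I[7,7].
HN type (ℓ=5): μ^(1)=31; μ^(2)=17; μ^(3)=-11; μ^(4)=-18; μ^(5)=-25

((0, 0, 0, 0, 1, 0, 0); (0, 0, 0, 1, 2, 2, 1); (0, 0, 1, 0, 0, 0, 1); (1, 1, 0, 0, 0, 0, 0); (0, 3, 0, 0, 0, 0, 0))


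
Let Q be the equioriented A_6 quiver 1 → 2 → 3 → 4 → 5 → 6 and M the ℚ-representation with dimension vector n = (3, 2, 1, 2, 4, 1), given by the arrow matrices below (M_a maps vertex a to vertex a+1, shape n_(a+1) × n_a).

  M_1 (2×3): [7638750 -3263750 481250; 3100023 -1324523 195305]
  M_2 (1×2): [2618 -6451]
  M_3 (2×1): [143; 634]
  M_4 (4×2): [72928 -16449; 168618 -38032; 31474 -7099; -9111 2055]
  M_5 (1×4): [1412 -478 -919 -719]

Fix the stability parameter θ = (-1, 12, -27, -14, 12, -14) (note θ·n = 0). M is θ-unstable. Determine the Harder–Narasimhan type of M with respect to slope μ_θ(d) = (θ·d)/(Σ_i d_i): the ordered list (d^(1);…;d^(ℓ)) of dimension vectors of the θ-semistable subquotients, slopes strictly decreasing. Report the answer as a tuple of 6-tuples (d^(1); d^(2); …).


Barcode: M ≅ I[1,1]^2, I[1,6], I[2,2], I[4,5], I[5,5]^2. HN layers by μ_θ (4 steps, strictly decreasing):
  μ^(1)=12; μ^(2)=-1; μ^(3)=-15/2; μ^(4)=-14

((0, 1, 0, 0, 3, 0); (2, 0, 0, 0, 1, 1); (1, 1, 1, 1, 0, 0); (0, 0, 0, 1, 0, 0))


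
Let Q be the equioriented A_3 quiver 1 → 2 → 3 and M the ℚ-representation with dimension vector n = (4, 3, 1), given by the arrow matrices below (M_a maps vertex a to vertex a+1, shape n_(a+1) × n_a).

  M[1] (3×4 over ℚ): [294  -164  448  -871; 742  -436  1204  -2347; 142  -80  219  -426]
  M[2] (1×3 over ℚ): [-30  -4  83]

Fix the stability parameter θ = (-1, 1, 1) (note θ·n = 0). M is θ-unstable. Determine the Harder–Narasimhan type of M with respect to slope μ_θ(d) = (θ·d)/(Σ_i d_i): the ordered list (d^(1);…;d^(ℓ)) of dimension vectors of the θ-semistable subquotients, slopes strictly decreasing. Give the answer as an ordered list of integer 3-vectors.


Barcode: M ≅ I[1,1]^2, I[1,2], I[1,3], I[2,2]. HN layers by μ_θ (2 steps, strictly decreasing):
  μ^(1)=1; μ^(2)=-1

((0, 3, 1); (4, 0, 0))


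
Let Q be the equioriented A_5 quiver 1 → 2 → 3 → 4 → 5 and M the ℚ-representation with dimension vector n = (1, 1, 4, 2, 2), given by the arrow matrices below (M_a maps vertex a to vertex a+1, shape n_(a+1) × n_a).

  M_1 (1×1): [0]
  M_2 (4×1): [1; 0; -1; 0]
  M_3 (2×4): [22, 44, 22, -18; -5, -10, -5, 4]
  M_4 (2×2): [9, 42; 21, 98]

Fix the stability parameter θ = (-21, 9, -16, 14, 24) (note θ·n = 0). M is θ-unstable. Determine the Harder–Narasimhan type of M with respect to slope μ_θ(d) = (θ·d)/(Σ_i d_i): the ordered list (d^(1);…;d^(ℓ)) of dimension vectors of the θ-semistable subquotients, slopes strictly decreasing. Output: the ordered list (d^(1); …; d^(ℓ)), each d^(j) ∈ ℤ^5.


Barcode: M ≅ I[1,1], I[2,3], I[3,3], I[3,4], I[3,5], I[5,5]. HN layers by μ_θ (5 steps, strictly decreasing):
  μ^(1)=24; μ^(2)=14; μ^(3)=-7/2; μ^(4)=-16; μ^(5)=-21

((0, 0, 0, 0, 2); (0, 0, 0, 2, 0); (0, 1, 1, 0, 0); (0, 0, 3, 0, 0); (1, 0, 0, 0, 0))


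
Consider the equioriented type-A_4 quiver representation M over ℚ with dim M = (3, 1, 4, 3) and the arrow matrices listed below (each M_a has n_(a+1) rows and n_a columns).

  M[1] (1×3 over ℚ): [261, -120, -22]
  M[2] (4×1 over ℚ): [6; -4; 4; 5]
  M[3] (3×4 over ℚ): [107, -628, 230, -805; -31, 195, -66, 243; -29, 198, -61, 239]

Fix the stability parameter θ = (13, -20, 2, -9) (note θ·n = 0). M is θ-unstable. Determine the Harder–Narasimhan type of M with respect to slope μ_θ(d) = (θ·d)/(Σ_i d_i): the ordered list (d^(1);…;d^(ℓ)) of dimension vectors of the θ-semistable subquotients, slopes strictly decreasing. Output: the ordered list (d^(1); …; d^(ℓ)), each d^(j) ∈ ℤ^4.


Interval decomposition of M: I[1,1]^2, I[1,4], I[3,3], I[3,4]^2.
HN type (ℓ=3): μ^(1)=13; μ^(2)=2; μ^(3)=-7/2

((2, 0, 0, 0); (0, 0, 1, 0); (1, 1, 3, 3))


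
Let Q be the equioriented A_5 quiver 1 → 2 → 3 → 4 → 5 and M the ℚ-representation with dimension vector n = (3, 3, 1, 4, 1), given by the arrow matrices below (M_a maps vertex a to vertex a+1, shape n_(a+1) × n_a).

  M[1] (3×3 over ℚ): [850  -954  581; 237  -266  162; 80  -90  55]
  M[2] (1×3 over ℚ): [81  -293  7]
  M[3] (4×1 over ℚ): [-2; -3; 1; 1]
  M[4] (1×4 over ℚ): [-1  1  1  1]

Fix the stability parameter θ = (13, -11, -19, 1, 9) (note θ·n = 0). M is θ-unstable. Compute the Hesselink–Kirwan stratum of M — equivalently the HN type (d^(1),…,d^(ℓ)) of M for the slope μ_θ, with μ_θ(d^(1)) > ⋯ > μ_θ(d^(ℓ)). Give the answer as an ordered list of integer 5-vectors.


Barcode: M ≅ I[1,1], I[1,2], I[1,5], I[2,2], I[4,4]^3. HN layers by μ_θ (5 steps, strictly decreasing):
  μ^(1)=13; μ^(2)=9; μ^(3)=1; μ^(4)=-17/3; μ^(5)=-11

((1, 0, 0, 0, 0); (0, 0, 0, 0, 1); (1, 1, 0, 4, 0); (1, 1, 1, 0, 0); (0, 1, 0, 0, 0))
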